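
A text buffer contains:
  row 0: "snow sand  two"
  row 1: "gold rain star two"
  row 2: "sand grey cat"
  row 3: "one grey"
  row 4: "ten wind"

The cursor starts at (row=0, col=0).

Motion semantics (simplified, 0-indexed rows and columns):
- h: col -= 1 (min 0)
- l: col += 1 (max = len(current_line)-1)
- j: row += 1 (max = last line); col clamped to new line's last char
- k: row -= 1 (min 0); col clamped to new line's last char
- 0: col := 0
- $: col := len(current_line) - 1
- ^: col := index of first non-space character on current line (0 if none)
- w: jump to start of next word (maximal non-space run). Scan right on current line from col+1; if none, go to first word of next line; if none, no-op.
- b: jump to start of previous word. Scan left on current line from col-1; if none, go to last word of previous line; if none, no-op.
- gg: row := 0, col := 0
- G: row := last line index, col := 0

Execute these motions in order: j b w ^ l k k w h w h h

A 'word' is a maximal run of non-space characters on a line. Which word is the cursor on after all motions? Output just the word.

Answer: snow

Derivation:
After 1 (j): row=1 col=0 char='g'
After 2 (b): row=0 col=11 char='t'
After 3 (w): row=1 col=0 char='g'
After 4 (^): row=1 col=0 char='g'
After 5 (l): row=1 col=1 char='o'
After 6 (k): row=0 col=1 char='n'
After 7 (k): row=0 col=1 char='n'
After 8 (w): row=0 col=5 char='s'
After 9 (h): row=0 col=4 char='_'
After 10 (w): row=0 col=5 char='s'
After 11 (h): row=0 col=4 char='_'
After 12 (h): row=0 col=3 char='w'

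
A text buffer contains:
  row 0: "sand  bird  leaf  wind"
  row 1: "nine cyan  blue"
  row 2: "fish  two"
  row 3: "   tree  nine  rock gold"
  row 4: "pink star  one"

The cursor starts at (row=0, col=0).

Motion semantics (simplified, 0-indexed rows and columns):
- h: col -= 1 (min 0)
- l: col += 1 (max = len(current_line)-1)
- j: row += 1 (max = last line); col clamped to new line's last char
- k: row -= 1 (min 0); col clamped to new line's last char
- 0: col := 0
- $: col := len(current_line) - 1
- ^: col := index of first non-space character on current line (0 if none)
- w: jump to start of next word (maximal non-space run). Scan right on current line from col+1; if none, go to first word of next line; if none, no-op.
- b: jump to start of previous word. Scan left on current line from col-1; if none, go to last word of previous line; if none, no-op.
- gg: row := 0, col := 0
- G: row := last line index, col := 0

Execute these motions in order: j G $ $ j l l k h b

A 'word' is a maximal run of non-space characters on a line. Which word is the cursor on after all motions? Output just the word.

Answer: nine

Derivation:
After 1 (j): row=1 col=0 char='n'
After 2 (G): row=4 col=0 char='p'
After 3 ($): row=4 col=13 char='e'
After 4 ($): row=4 col=13 char='e'
After 5 (j): row=4 col=13 char='e'
After 6 (l): row=4 col=13 char='e'
After 7 (l): row=4 col=13 char='e'
After 8 (k): row=3 col=13 char='_'
After 9 (h): row=3 col=12 char='e'
After 10 (b): row=3 col=9 char='n'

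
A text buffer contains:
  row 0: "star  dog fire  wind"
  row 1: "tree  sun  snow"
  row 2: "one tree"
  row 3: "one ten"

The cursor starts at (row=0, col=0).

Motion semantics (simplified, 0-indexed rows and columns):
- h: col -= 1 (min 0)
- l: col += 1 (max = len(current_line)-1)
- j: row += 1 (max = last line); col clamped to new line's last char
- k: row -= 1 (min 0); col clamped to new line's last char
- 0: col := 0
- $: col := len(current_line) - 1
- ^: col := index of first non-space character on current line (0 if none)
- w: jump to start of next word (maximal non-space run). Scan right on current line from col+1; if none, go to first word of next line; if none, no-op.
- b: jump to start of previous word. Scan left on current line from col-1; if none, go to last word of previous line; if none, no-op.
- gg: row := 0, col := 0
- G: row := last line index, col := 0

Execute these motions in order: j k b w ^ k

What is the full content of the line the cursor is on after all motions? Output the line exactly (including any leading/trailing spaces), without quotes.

After 1 (j): row=1 col=0 char='t'
After 2 (k): row=0 col=0 char='s'
After 3 (b): row=0 col=0 char='s'
After 4 (w): row=0 col=6 char='d'
After 5 (^): row=0 col=0 char='s'
After 6 (k): row=0 col=0 char='s'

Answer: star  dog fire  wind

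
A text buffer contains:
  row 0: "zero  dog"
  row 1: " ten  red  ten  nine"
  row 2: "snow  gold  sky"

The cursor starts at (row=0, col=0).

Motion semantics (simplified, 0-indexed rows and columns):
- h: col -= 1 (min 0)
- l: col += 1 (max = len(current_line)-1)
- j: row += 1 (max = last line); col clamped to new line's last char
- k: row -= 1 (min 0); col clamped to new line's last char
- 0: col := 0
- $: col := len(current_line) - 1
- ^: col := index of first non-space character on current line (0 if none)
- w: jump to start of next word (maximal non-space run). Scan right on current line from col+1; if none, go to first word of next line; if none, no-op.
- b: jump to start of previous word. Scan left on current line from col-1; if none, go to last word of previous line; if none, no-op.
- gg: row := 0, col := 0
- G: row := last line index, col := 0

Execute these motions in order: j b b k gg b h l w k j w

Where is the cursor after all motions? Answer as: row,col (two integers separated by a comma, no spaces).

Answer: 1,11

Derivation:
After 1 (j): row=1 col=0 char='_'
After 2 (b): row=0 col=6 char='d'
After 3 (b): row=0 col=0 char='z'
After 4 (k): row=0 col=0 char='z'
After 5 (gg): row=0 col=0 char='z'
After 6 (b): row=0 col=0 char='z'
After 7 (h): row=0 col=0 char='z'
After 8 (l): row=0 col=1 char='e'
After 9 (w): row=0 col=6 char='d'
After 10 (k): row=0 col=6 char='d'
After 11 (j): row=1 col=6 char='r'
After 12 (w): row=1 col=11 char='t'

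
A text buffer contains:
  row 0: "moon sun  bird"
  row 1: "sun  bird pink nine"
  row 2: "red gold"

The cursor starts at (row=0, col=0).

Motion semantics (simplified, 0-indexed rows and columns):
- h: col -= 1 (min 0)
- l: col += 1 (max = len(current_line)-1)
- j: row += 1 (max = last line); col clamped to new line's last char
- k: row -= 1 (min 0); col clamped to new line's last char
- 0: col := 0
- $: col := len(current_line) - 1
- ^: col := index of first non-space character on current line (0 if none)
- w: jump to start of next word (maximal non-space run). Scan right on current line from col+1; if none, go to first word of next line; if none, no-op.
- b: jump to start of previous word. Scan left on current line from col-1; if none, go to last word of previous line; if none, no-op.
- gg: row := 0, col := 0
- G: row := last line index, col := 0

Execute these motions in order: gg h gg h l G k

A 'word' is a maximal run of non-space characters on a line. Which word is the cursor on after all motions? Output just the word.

After 1 (gg): row=0 col=0 char='m'
After 2 (h): row=0 col=0 char='m'
After 3 (gg): row=0 col=0 char='m'
After 4 (h): row=0 col=0 char='m'
After 5 (l): row=0 col=1 char='o'
After 6 (G): row=2 col=0 char='r'
After 7 (k): row=1 col=0 char='s'

Answer: sun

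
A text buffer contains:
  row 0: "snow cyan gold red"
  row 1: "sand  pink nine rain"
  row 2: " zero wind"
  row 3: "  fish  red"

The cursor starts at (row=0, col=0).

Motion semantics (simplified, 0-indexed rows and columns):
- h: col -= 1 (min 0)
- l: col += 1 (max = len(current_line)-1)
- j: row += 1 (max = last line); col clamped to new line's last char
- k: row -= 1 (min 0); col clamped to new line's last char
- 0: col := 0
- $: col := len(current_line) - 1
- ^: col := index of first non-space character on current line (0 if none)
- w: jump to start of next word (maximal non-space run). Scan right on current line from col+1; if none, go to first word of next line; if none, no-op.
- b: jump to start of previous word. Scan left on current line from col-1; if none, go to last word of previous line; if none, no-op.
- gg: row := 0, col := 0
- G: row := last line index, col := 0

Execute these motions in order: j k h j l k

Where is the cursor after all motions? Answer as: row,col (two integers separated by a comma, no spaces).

Answer: 0,1

Derivation:
After 1 (j): row=1 col=0 char='s'
After 2 (k): row=0 col=0 char='s'
After 3 (h): row=0 col=0 char='s'
After 4 (j): row=1 col=0 char='s'
After 5 (l): row=1 col=1 char='a'
After 6 (k): row=0 col=1 char='n'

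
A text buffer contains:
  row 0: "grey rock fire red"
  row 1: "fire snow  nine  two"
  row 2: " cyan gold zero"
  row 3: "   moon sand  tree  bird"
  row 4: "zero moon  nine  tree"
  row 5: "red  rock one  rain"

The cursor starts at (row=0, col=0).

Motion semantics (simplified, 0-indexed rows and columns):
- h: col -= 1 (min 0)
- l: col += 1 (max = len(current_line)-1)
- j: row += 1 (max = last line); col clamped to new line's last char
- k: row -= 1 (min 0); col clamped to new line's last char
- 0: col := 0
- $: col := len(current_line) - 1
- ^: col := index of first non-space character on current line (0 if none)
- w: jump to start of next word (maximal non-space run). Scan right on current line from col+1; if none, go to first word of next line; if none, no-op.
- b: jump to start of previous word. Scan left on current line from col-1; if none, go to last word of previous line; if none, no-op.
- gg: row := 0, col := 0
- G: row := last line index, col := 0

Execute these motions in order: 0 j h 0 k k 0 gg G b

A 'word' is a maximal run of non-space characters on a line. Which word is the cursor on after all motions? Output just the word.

Answer: tree

Derivation:
After 1 (0): row=0 col=0 char='g'
After 2 (j): row=1 col=0 char='f'
After 3 (h): row=1 col=0 char='f'
After 4 (0): row=1 col=0 char='f'
After 5 (k): row=0 col=0 char='g'
After 6 (k): row=0 col=0 char='g'
After 7 (0): row=0 col=0 char='g'
After 8 (gg): row=0 col=0 char='g'
After 9 (G): row=5 col=0 char='r'
After 10 (b): row=4 col=17 char='t'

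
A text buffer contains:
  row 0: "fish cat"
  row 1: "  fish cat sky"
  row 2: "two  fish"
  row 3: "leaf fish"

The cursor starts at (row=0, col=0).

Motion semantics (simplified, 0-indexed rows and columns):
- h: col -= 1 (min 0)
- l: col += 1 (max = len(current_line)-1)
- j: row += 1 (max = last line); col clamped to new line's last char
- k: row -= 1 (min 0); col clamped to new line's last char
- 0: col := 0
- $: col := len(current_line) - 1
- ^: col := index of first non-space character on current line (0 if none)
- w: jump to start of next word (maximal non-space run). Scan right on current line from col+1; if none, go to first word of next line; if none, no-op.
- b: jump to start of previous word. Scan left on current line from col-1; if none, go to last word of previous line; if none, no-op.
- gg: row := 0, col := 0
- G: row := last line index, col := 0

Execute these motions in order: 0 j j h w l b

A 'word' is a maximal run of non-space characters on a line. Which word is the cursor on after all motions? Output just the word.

After 1 (0): row=0 col=0 char='f'
After 2 (j): row=1 col=0 char='_'
After 3 (j): row=2 col=0 char='t'
After 4 (h): row=2 col=0 char='t'
After 5 (w): row=2 col=5 char='f'
After 6 (l): row=2 col=6 char='i'
After 7 (b): row=2 col=5 char='f'

Answer: fish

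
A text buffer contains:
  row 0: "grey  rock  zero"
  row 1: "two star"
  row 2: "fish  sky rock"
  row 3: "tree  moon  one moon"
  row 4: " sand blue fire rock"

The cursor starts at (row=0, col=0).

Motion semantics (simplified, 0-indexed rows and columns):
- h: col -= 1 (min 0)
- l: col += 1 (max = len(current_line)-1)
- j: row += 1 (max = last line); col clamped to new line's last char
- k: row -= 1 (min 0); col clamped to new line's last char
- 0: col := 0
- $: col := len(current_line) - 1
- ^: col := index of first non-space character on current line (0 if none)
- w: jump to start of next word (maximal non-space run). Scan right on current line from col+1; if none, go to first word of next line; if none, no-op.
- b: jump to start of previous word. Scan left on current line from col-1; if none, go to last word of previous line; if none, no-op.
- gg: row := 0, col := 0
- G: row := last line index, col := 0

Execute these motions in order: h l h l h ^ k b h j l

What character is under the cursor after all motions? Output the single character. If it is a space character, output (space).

After 1 (h): row=0 col=0 char='g'
After 2 (l): row=0 col=1 char='r'
After 3 (h): row=0 col=0 char='g'
After 4 (l): row=0 col=1 char='r'
After 5 (h): row=0 col=0 char='g'
After 6 (^): row=0 col=0 char='g'
After 7 (k): row=0 col=0 char='g'
After 8 (b): row=0 col=0 char='g'
After 9 (h): row=0 col=0 char='g'
After 10 (j): row=1 col=0 char='t'
After 11 (l): row=1 col=1 char='w'

Answer: w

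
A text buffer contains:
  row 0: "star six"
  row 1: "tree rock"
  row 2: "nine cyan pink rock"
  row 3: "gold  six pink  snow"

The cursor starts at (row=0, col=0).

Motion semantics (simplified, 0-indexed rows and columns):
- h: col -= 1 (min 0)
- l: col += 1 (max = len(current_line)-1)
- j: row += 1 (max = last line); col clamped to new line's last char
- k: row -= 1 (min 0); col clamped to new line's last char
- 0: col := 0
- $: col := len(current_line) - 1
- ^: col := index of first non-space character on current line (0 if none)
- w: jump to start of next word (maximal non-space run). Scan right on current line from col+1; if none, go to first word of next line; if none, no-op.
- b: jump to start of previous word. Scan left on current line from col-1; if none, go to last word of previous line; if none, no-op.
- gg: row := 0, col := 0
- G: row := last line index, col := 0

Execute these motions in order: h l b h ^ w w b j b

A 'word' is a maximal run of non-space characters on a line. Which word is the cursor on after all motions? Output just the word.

Answer: tree

Derivation:
After 1 (h): row=0 col=0 char='s'
After 2 (l): row=0 col=1 char='t'
After 3 (b): row=0 col=0 char='s'
After 4 (h): row=0 col=0 char='s'
After 5 (^): row=0 col=0 char='s'
After 6 (w): row=0 col=5 char='s'
After 7 (w): row=1 col=0 char='t'
After 8 (b): row=0 col=5 char='s'
After 9 (j): row=1 col=5 char='r'
After 10 (b): row=1 col=0 char='t'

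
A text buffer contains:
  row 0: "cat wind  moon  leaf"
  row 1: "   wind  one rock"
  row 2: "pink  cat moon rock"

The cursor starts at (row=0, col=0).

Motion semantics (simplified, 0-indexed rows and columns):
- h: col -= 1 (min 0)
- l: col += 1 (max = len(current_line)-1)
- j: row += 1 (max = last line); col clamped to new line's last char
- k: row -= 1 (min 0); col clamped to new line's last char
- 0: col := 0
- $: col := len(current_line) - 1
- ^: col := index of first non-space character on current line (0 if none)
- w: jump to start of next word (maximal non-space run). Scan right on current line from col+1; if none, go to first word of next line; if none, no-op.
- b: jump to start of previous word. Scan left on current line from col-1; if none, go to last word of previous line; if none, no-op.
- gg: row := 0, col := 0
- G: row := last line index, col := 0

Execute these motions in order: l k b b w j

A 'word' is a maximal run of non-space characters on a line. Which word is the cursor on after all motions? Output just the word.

Answer: wind

Derivation:
After 1 (l): row=0 col=1 char='a'
After 2 (k): row=0 col=1 char='a'
After 3 (b): row=0 col=0 char='c'
After 4 (b): row=0 col=0 char='c'
After 5 (w): row=0 col=4 char='w'
After 6 (j): row=1 col=4 char='i'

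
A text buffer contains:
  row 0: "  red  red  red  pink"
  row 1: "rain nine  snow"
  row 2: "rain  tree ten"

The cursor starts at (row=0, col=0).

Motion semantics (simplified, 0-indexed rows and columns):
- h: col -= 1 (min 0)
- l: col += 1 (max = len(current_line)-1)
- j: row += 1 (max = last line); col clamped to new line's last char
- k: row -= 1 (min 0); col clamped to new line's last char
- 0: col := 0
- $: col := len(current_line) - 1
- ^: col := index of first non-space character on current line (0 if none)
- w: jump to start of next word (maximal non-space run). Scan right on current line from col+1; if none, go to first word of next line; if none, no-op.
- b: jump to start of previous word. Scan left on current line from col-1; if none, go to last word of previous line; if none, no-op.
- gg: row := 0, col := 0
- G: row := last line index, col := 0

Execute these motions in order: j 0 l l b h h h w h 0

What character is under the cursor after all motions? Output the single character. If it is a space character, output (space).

After 1 (j): row=1 col=0 char='r'
After 2 (0): row=1 col=0 char='r'
After 3 (l): row=1 col=1 char='a'
After 4 (l): row=1 col=2 char='i'
After 5 (b): row=1 col=0 char='r'
After 6 (h): row=1 col=0 char='r'
After 7 (h): row=1 col=0 char='r'
After 8 (h): row=1 col=0 char='r'
After 9 (w): row=1 col=5 char='n'
After 10 (h): row=1 col=4 char='_'
After 11 (0): row=1 col=0 char='r'

Answer: r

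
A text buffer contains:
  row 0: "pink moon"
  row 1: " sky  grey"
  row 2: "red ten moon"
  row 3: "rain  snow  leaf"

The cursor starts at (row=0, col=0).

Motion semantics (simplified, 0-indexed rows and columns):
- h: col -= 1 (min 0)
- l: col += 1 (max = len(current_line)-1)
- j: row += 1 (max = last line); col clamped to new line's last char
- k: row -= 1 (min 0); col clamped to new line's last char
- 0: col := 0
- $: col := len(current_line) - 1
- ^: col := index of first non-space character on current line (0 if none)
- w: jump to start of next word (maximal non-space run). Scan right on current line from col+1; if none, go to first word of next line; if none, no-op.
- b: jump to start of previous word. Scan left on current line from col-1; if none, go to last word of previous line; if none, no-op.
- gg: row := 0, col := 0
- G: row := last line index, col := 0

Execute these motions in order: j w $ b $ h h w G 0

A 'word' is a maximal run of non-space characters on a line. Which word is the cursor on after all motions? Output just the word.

Answer: rain

Derivation:
After 1 (j): row=1 col=0 char='_'
After 2 (w): row=1 col=1 char='s'
After 3 ($): row=1 col=9 char='y'
After 4 (b): row=1 col=6 char='g'
After 5 ($): row=1 col=9 char='y'
After 6 (h): row=1 col=8 char='e'
After 7 (h): row=1 col=7 char='r'
After 8 (w): row=2 col=0 char='r'
After 9 (G): row=3 col=0 char='r'
After 10 (0): row=3 col=0 char='r'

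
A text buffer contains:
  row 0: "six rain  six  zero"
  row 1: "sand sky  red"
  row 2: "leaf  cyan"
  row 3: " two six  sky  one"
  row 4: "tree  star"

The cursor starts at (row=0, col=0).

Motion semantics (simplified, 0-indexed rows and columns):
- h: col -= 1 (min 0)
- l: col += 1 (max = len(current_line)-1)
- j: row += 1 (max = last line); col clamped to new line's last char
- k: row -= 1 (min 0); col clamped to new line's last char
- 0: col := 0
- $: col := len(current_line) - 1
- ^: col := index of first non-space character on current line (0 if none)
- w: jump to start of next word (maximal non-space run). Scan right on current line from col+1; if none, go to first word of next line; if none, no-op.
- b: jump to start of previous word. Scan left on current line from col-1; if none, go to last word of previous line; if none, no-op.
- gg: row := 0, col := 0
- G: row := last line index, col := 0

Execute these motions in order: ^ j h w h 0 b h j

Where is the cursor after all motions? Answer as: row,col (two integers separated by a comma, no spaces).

Answer: 1,12

Derivation:
After 1 (^): row=0 col=0 char='s'
After 2 (j): row=1 col=0 char='s'
After 3 (h): row=1 col=0 char='s'
After 4 (w): row=1 col=5 char='s'
After 5 (h): row=1 col=4 char='_'
After 6 (0): row=1 col=0 char='s'
After 7 (b): row=0 col=15 char='z'
After 8 (h): row=0 col=14 char='_'
After 9 (j): row=1 col=12 char='d'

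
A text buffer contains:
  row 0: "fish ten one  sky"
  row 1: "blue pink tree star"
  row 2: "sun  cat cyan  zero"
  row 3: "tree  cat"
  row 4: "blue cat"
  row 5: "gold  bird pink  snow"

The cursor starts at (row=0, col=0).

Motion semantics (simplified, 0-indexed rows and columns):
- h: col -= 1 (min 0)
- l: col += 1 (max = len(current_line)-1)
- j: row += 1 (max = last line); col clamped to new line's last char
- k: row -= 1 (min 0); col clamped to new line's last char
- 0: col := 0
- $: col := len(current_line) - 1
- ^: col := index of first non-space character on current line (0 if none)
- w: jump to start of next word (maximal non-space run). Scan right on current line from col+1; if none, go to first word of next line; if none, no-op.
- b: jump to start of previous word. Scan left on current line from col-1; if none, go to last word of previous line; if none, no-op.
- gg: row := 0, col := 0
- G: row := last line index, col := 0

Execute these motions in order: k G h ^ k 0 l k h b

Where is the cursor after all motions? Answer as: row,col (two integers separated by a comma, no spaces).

After 1 (k): row=0 col=0 char='f'
After 2 (G): row=5 col=0 char='g'
After 3 (h): row=5 col=0 char='g'
After 4 (^): row=5 col=0 char='g'
After 5 (k): row=4 col=0 char='b'
After 6 (0): row=4 col=0 char='b'
After 7 (l): row=4 col=1 char='l'
After 8 (k): row=3 col=1 char='r'
After 9 (h): row=3 col=0 char='t'
After 10 (b): row=2 col=15 char='z'

Answer: 2,15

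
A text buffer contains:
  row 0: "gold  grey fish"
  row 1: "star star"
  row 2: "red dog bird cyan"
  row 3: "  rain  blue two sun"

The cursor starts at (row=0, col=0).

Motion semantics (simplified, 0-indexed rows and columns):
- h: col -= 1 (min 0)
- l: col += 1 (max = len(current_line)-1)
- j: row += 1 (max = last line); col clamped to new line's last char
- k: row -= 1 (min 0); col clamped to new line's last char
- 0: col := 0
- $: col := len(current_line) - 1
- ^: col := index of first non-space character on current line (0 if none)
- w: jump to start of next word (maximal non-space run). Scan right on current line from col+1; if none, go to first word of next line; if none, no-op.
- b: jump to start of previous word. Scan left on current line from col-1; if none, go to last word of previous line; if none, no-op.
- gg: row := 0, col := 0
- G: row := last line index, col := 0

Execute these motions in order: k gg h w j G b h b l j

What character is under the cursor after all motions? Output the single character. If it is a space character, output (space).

After 1 (k): row=0 col=0 char='g'
After 2 (gg): row=0 col=0 char='g'
After 3 (h): row=0 col=0 char='g'
After 4 (w): row=0 col=6 char='g'
After 5 (j): row=1 col=6 char='t'
After 6 (G): row=3 col=0 char='_'
After 7 (b): row=2 col=13 char='c'
After 8 (h): row=2 col=12 char='_'
After 9 (b): row=2 col=8 char='b'
After 10 (l): row=2 col=9 char='i'
After 11 (j): row=3 col=9 char='l'

Answer: l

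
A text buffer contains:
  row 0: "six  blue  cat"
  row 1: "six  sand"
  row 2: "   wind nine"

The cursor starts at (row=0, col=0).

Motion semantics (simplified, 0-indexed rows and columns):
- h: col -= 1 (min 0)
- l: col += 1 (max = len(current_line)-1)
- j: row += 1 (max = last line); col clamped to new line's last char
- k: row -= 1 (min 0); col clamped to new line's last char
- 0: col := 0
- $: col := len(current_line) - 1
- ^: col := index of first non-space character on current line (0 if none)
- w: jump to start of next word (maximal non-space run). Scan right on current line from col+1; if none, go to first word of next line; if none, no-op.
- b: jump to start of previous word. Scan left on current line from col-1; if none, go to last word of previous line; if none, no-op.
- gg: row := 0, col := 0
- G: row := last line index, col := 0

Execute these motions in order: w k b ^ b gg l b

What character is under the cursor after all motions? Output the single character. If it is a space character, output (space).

Answer: s

Derivation:
After 1 (w): row=0 col=5 char='b'
After 2 (k): row=0 col=5 char='b'
After 3 (b): row=0 col=0 char='s'
After 4 (^): row=0 col=0 char='s'
After 5 (b): row=0 col=0 char='s'
After 6 (gg): row=0 col=0 char='s'
After 7 (l): row=0 col=1 char='i'
After 8 (b): row=0 col=0 char='s'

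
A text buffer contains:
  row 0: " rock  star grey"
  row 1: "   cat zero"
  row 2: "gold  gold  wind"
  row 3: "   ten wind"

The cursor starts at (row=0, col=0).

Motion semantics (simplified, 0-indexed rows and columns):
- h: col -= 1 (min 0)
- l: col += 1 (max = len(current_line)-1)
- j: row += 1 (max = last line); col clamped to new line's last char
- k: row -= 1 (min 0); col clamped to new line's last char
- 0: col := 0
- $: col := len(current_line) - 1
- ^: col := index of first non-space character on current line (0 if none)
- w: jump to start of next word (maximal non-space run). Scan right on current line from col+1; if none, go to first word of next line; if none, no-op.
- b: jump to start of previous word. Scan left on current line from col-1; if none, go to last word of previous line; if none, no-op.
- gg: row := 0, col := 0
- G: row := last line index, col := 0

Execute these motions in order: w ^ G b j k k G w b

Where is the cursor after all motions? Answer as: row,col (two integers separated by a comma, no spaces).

After 1 (w): row=0 col=1 char='r'
After 2 (^): row=0 col=1 char='r'
After 3 (G): row=3 col=0 char='_'
After 4 (b): row=2 col=12 char='w'
After 5 (j): row=3 col=10 char='d'
After 6 (k): row=2 col=10 char='_'
After 7 (k): row=1 col=10 char='o'
After 8 (G): row=3 col=0 char='_'
After 9 (w): row=3 col=3 char='t'
After 10 (b): row=2 col=12 char='w'

Answer: 2,12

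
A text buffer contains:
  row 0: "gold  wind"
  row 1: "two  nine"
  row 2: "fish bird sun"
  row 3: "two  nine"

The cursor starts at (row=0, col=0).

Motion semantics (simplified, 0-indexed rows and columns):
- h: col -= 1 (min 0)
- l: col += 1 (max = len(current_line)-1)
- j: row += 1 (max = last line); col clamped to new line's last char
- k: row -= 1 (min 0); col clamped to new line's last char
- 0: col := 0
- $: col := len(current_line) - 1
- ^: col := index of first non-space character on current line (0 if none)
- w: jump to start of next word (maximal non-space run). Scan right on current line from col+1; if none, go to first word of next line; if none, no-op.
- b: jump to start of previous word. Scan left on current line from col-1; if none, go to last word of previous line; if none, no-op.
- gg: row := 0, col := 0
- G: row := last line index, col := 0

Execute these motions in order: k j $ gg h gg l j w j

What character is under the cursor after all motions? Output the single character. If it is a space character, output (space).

Answer: b

Derivation:
After 1 (k): row=0 col=0 char='g'
After 2 (j): row=1 col=0 char='t'
After 3 ($): row=1 col=8 char='e'
After 4 (gg): row=0 col=0 char='g'
After 5 (h): row=0 col=0 char='g'
After 6 (gg): row=0 col=0 char='g'
After 7 (l): row=0 col=1 char='o'
After 8 (j): row=1 col=1 char='w'
After 9 (w): row=1 col=5 char='n'
After 10 (j): row=2 col=5 char='b'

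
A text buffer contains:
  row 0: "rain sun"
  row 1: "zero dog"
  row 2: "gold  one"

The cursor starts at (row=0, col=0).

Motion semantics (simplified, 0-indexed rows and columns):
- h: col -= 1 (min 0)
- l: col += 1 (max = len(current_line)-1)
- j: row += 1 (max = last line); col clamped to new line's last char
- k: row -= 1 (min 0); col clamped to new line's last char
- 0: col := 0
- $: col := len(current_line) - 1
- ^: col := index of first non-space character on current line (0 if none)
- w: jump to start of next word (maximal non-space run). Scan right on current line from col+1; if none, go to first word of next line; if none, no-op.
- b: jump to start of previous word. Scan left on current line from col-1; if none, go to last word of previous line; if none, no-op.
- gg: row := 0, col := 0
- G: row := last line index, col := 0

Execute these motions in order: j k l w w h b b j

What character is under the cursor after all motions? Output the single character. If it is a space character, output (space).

Answer: z

Derivation:
After 1 (j): row=1 col=0 char='z'
After 2 (k): row=0 col=0 char='r'
After 3 (l): row=0 col=1 char='a'
After 4 (w): row=0 col=5 char='s'
After 5 (w): row=1 col=0 char='z'
After 6 (h): row=1 col=0 char='z'
After 7 (b): row=0 col=5 char='s'
After 8 (b): row=0 col=0 char='r'
After 9 (j): row=1 col=0 char='z'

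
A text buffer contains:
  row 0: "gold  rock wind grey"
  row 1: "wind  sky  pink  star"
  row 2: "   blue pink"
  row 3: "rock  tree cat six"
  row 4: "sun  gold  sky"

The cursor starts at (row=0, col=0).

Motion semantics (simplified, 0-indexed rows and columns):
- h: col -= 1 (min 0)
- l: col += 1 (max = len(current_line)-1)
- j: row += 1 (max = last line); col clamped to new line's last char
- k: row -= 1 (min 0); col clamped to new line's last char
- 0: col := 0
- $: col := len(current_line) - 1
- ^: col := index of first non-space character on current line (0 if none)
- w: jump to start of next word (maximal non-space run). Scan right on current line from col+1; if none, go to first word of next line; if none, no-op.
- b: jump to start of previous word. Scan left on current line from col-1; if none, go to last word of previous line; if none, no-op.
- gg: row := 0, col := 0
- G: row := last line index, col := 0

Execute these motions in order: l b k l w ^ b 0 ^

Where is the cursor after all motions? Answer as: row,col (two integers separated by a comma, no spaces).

After 1 (l): row=0 col=1 char='o'
After 2 (b): row=0 col=0 char='g'
After 3 (k): row=0 col=0 char='g'
After 4 (l): row=0 col=1 char='o'
After 5 (w): row=0 col=6 char='r'
After 6 (^): row=0 col=0 char='g'
After 7 (b): row=0 col=0 char='g'
After 8 (0): row=0 col=0 char='g'
After 9 (^): row=0 col=0 char='g'

Answer: 0,0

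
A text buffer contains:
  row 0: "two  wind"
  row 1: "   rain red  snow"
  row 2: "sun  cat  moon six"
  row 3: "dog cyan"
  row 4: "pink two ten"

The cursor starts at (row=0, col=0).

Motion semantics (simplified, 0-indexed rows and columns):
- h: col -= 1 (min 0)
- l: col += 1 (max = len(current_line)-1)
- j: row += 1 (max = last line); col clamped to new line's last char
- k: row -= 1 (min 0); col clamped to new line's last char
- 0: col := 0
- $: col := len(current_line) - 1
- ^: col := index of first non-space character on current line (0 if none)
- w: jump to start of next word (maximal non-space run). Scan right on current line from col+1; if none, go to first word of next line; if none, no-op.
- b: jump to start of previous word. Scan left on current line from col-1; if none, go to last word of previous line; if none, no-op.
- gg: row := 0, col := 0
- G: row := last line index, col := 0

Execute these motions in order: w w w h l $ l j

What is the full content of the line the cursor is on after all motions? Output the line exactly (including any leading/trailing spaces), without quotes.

Answer: sun  cat  moon six

Derivation:
After 1 (w): row=0 col=5 char='w'
After 2 (w): row=1 col=3 char='r'
After 3 (w): row=1 col=8 char='r'
After 4 (h): row=1 col=7 char='_'
After 5 (l): row=1 col=8 char='r'
After 6 ($): row=1 col=16 char='w'
After 7 (l): row=1 col=16 char='w'
After 8 (j): row=2 col=16 char='i'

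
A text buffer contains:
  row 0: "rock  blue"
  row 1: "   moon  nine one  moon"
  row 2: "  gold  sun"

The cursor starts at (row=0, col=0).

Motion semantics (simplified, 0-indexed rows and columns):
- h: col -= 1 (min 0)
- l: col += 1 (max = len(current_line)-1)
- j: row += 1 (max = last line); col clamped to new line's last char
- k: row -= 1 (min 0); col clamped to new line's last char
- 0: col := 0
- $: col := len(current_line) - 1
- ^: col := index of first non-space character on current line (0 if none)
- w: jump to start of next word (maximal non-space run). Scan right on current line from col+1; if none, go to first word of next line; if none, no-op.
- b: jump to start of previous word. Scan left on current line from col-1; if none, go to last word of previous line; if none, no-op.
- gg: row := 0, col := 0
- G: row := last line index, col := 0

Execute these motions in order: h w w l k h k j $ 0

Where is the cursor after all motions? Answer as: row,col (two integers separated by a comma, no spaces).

After 1 (h): row=0 col=0 char='r'
After 2 (w): row=0 col=6 char='b'
After 3 (w): row=1 col=3 char='m'
After 4 (l): row=1 col=4 char='o'
After 5 (k): row=0 col=4 char='_'
After 6 (h): row=0 col=3 char='k'
After 7 (k): row=0 col=3 char='k'
After 8 (j): row=1 col=3 char='m'
After 9 ($): row=1 col=22 char='n'
After 10 (0): row=1 col=0 char='_'

Answer: 1,0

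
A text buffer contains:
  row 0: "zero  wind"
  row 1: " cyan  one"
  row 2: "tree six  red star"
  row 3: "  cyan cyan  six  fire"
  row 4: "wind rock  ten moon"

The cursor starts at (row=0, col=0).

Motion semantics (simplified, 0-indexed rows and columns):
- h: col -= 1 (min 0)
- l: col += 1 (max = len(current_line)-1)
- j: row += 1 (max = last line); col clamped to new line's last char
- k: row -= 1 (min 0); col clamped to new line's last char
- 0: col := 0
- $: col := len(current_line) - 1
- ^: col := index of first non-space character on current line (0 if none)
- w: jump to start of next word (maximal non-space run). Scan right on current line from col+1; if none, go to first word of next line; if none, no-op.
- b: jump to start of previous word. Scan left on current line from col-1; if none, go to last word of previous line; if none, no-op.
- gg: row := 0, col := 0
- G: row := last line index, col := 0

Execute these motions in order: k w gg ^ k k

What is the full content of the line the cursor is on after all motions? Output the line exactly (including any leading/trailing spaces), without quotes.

Answer: zero  wind

Derivation:
After 1 (k): row=0 col=0 char='z'
After 2 (w): row=0 col=6 char='w'
After 3 (gg): row=0 col=0 char='z'
After 4 (^): row=0 col=0 char='z'
After 5 (k): row=0 col=0 char='z'
After 6 (k): row=0 col=0 char='z'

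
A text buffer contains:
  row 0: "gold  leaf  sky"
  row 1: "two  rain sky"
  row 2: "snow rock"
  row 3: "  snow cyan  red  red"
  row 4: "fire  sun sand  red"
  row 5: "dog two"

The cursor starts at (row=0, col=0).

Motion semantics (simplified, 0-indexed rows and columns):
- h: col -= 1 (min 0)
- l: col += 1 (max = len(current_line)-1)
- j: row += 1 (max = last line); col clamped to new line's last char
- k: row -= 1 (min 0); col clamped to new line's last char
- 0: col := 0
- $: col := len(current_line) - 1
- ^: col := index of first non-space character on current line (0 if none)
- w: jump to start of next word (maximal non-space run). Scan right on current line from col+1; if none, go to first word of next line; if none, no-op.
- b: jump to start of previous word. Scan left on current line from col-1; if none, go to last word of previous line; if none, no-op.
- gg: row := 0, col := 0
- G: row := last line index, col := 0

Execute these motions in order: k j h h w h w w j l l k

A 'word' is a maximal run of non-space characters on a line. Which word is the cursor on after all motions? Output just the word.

Answer: rain

Derivation:
After 1 (k): row=0 col=0 char='g'
After 2 (j): row=1 col=0 char='t'
After 3 (h): row=1 col=0 char='t'
After 4 (h): row=1 col=0 char='t'
After 5 (w): row=1 col=5 char='r'
After 6 (h): row=1 col=4 char='_'
After 7 (w): row=1 col=5 char='r'
After 8 (w): row=1 col=10 char='s'
After 9 (j): row=2 col=8 char='k'
After 10 (l): row=2 col=8 char='k'
After 11 (l): row=2 col=8 char='k'
After 12 (k): row=1 col=8 char='n'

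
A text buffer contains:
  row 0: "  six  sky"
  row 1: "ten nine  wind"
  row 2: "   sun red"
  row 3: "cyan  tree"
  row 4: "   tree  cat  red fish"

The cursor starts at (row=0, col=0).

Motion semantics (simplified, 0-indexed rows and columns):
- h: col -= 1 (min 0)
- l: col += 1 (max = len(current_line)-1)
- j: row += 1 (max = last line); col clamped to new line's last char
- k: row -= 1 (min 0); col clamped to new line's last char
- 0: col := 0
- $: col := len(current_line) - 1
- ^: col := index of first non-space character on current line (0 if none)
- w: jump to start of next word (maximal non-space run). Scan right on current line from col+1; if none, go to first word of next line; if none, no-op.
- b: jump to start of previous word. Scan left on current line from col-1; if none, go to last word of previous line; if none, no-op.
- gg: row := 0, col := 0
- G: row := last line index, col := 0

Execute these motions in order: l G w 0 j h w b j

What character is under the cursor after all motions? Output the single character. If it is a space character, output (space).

After 1 (l): row=0 col=1 char='_'
After 2 (G): row=4 col=0 char='_'
After 3 (w): row=4 col=3 char='t'
After 4 (0): row=4 col=0 char='_'
After 5 (j): row=4 col=0 char='_'
After 6 (h): row=4 col=0 char='_'
After 7 (w): row=4 col=3 char='t'
After 8 (b): row=3 col=6 char='t'
After 9 (j): row=4 col=6 char='e'

Answer: e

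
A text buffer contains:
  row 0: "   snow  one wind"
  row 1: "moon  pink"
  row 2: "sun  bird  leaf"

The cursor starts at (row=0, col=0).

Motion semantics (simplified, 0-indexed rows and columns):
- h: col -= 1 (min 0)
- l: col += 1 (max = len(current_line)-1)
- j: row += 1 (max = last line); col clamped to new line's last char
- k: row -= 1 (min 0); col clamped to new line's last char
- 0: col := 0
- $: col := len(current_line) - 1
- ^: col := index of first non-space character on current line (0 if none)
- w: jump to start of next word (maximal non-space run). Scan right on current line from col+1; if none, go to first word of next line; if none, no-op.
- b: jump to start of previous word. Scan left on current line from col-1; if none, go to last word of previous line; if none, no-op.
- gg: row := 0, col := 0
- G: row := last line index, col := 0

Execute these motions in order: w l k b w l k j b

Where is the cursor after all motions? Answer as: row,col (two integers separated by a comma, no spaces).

After 1 (w): row=0 col=3 char='s'
After 2 (l): row=0 col=4 char='n'
After 3 (k): row=0 col=4 char='n'
After 4 (b): row=0 col=3 char='s'
After 5 (w): row=0 col=9 char='o'
After 6 (l): row=0 col=10 char='n'
After 7 (k): row=0 col=10 char='n'
After 8 (j): row=1 col=9 char='k'
After 9 (b): row=1 col=6 char='p'

Answer: 1,6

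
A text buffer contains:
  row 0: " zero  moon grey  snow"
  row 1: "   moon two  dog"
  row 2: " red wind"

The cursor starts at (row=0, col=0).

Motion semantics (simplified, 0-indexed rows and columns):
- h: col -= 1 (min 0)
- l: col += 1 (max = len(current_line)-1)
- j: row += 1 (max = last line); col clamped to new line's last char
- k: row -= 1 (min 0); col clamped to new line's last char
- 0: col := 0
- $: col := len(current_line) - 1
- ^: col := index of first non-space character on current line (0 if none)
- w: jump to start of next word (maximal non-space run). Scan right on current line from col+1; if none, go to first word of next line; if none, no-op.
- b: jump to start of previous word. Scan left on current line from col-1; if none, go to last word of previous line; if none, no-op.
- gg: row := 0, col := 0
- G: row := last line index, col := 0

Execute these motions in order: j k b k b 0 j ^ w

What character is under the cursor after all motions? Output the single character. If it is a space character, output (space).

After 1 (j): row=1 col=0 char='_'
After 2 (k): row=0 col=0 char='_'
After 3 (b): row=0 col=0 char='_'
After 4 (k): row=0 col=0 char='_'
After 5 (b): row=0 col=0 char='_'
After 6 (0): row=0 col=0 char='_'
After 7 (j): row=1 col=0 char='_'
After 8 (^): row=1 col=3 char='m'
After 9 (w): row=1 col=8 char='t'

Answer: t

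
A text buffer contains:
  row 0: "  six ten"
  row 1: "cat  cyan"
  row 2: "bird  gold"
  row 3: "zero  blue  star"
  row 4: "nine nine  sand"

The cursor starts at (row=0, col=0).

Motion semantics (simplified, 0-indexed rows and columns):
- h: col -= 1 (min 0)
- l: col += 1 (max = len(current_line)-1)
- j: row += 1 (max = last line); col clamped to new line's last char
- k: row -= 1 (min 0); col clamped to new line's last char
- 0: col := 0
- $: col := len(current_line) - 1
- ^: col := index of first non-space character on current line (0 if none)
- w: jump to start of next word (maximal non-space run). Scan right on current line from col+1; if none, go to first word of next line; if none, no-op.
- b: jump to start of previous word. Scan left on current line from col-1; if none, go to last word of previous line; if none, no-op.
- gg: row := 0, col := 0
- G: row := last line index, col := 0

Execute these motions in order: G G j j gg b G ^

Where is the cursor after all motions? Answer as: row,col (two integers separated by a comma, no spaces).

Answer: 4,0

Derivation:
After 1 (G): row=4 col=0 char='n'
After 2 (G): row=4 col=0 char='n'
After 3 (j): row=4 col=0 char='n'
After 4 (j): row=4 col=0 char='n'
After 5 (gg): row=0 col=0 char='_'
After 6 (b): row=0 col=0 char='_'
After 7 (G): row=4 col=0 char='n'
After 8 (^): row=4 col=0 char='n'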